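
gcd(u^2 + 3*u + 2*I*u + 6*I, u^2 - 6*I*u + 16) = u + 2*I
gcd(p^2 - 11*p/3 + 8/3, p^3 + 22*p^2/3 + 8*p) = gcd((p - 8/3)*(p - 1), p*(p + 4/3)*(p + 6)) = 1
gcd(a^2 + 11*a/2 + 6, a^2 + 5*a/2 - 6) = a + 4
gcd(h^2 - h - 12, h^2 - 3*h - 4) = h - 4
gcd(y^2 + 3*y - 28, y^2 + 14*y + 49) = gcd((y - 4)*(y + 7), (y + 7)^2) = y + 7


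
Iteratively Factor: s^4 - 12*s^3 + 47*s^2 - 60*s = (s - 5)*(s^3 - 7*s^2 + 12*s) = s*(s - 5)*(s^2 - 7*s + 12) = s*(s - 5)*(s - 3)*(s - 4)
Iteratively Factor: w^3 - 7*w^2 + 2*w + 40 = (w - 5)*(w^2 - 2*w - 8) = (w - 5)*(w + 2)*(w - 4)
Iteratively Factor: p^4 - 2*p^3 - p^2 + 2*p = (p + 1)*(p^3 - 3*p^2 + 2*p) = (p - 2)*(p + 1)*(p^2 - p) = (p - 2)*(p - 1)*(p + 1)*(p)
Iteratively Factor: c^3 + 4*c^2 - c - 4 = (c + 4)*(c^2 - 1) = (c - 1)*(c + 4)*(c + 1)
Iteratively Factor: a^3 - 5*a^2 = (a)*(a^2 - 5*a) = a^2*(a - 5)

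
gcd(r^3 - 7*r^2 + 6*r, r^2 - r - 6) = 1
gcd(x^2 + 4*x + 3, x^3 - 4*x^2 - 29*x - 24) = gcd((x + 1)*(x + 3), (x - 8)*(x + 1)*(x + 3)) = x^2 + 4*x + 3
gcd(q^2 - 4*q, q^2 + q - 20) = q - 4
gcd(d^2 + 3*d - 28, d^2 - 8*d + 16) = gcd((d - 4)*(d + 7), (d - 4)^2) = d - 4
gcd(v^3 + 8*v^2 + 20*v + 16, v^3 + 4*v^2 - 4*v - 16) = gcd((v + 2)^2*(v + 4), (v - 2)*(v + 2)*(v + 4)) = v^2 + 6*v + 8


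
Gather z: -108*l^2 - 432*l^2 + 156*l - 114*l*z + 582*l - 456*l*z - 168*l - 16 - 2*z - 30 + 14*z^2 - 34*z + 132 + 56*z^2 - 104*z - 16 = -540*l^2 + 570*l + 70*z^2 + z*(-570*l - 140) + 70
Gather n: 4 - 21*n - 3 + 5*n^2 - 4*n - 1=5*n^2 - 25*n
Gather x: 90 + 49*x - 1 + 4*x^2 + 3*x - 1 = 4*x^2 + 52*x + 88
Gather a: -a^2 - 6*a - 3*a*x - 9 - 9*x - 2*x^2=-a^2 + a*(-3*x - 6) - 2*x^2 - 9*x - 9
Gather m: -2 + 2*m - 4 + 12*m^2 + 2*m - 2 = 12*m^2 + 4*m - 8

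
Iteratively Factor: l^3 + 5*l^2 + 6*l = (l)*(l^2 + 5*l + 6) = l*(l + 2)*(l + 3)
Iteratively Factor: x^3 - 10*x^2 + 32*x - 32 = (x - 4)*(x^2 - 6*x + 8) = (x - 4)*(x - 2)*(x - 4)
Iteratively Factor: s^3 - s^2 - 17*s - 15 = (s - 5)*(s^2 + 4*s + 3) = (s - 5)*(s + 1)*(s + 3)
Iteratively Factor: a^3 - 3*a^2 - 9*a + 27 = (a + 3)*(a^2 - 6*a + 9) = (a - 3)*(a + 3)*(a - 3)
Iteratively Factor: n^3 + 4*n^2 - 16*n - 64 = (n - 4)*(n^2 + 8*n + 16) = (n - 4)*(n + 4)*(n + 4)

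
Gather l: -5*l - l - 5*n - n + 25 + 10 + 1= -6*l - 6*n + 36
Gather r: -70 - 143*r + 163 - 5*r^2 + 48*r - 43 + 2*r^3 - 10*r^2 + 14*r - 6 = 2*r^3 - 15*r^2 - 81*r + 44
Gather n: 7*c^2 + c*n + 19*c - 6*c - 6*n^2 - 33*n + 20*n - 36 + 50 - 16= 7*c^2 + 13*c - 6*n^2 + n*(c - 13) - 2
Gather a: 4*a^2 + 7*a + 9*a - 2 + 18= 4*a^2 + 16*a + 16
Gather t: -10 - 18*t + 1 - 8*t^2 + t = -8*t^2 - 17*t - 9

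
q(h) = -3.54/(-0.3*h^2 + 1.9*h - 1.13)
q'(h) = -3.54*(0.6*h - 1.9)/(-0.3*h^2 + 1.9*h - 1.13)^2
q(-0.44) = 1.75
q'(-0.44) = 1.87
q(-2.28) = 0.50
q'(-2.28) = 0.23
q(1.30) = -4.25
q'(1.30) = 5.71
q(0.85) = -13.20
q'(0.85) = 68.38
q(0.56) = 22.11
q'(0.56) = 216.06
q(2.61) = -1.98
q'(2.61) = 0.37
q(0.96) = -8.48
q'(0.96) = 26.89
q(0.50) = 13.88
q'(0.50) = 87.10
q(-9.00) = 0.08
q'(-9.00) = 0.01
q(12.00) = 0.16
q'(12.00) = -0.04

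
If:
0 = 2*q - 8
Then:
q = 4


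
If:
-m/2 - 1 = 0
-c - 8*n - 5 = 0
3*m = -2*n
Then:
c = -29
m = -2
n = 3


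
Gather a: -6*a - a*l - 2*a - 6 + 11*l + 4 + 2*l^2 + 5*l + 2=a*(-l - 8) + 2*l^2 + 16*l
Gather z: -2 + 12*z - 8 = 12*z - 10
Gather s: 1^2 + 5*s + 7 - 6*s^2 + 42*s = -6*s^2 + 47*s + 8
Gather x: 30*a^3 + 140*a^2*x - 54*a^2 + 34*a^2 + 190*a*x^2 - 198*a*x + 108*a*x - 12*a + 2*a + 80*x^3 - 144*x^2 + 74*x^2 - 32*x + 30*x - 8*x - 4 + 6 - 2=30*a^3 - 20*a^2 - 10*a + 80*x^3 + x^2*(190*a - 70) + x*(140*a^2 - 90*a - 10)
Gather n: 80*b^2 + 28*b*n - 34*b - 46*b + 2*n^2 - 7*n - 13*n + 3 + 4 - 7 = 80*b^2 - 80*b + 2*n^2 + n*(28*b - 20)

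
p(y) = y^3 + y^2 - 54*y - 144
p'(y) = 3*y^2 + 2*y - 54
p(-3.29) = 8.87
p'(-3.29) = -28.11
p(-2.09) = -35.90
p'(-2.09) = -45.08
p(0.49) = -170.10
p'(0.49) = -52.30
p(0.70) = -180.97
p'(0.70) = -51.13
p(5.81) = -227.86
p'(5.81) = 58.89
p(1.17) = -204.21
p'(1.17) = -47.55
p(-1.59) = -59.63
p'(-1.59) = -49.60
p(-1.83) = -47.96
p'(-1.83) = -47.61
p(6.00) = -216.00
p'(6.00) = 66.00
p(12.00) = 1080.00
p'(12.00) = 402.00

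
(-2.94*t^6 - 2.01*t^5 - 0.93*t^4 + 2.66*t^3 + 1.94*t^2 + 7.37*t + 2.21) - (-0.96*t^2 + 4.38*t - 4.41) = -2.94*t^6 - 2.01*t^5 - 0.93*t^4 + 2.66*t^3 + 2.9*t^2 + 2.99*t + 6.62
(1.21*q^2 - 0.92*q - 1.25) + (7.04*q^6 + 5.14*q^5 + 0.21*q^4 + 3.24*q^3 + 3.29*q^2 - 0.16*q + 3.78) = 7.04*q^6 + 5.14*q^5 + 0.21*q^4 + 3.24*q^3 + 4.5*q^2 - 1.08*q + 2.53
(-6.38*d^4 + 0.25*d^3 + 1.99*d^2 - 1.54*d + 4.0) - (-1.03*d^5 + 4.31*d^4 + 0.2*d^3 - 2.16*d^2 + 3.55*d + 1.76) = 1.03*d^5 - 10.69*d^4 + 0.05*d^3 + 4.15*d^2 - 5.09*d + 2.24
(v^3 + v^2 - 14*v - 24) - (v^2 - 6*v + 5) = v^3 - 8*v - 29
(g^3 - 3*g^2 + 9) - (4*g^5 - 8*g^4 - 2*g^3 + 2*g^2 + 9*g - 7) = -4*g^5 + 8*g^4 + 3*g^3 - 5*g^2 - 9*g + 16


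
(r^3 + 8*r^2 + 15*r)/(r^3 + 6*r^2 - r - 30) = r/(r - 2)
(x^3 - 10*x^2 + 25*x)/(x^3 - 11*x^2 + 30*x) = (x - 5)/(x - 6)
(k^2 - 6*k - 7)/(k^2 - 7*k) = (k + 1)/k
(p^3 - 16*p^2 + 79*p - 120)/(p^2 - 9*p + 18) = (p^2 - 13*p + 40)/(p - 6)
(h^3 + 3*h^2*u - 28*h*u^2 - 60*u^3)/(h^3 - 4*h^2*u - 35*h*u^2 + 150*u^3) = (-h - 2*u)/(-h + 5*u)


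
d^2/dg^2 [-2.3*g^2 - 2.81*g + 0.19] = -4.60000000000000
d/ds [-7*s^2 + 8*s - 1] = 8 - 14*s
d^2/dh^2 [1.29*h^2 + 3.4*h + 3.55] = 2.58000000000000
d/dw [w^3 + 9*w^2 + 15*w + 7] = 3*w^2 + 18*w + 15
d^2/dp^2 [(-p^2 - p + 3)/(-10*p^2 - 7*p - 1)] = 6*(10*p^3 - 310*p^2 - 220*p - 41)/(1000*p^6 + 2100*p^5 + 1770*p^4 + 763*p^3 + 177*p^2 + 21*p + 1)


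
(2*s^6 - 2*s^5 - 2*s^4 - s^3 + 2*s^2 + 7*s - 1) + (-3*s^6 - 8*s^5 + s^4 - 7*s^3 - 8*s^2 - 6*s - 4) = -s^6 - 10*s^5 - s^4 - 8*s^3 - 6*s^2 + s - 5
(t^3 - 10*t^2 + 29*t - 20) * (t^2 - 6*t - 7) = t^5 - 16*t^4 + 82*t^3 - 124*t^2 - 83*t + 140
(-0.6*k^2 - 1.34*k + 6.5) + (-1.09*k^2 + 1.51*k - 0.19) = -1.69*k^2 + 0.17*k + 6.31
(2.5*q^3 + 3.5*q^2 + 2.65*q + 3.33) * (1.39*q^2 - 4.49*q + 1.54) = 3.475*q^5 - 6.36*q^4 - 8.1815*q^3 - 1.8798*q^2 - 10.8707*q + 5.1282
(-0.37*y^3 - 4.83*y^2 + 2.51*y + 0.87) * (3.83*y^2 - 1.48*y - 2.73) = -1.4171*y^5 - 17.9513*y^4 + 17.7718*y^3 + 12.8032*y^2 - 8.1399*y - 2.3751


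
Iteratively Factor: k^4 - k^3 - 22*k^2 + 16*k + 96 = (k - 3)*(k^3 + 2*k^2 - 16*k - 32) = (k - 4)*(k - 3)*(k^2 + 6*k + 8) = (k - 4)*(k - 3)*(k + 2)*(k + 4)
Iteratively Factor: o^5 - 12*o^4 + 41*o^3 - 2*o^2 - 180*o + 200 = (o - 2)*(o^4 - 10*o^3 + 21*o^2 + 40*o - 100) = (o - 5)*(o - 2)*(o^3 - 5*o^2 - 4*o + 20) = (o - 5)*(o - 2)*(o + 2)*(o^2 - 7*o + 10) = (o - 5)^2*(o - 2)*(o + 2)*(o - 2)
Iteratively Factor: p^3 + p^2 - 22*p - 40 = (p - 5)*(p^2 + 6*p + 8) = (p - 5)*(p + 2)*(p + 4)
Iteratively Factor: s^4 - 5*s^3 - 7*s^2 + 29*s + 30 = (s + 2)*(s^3 - 7*s^2 + 7*s + 15) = (s - 5)*(s + 2)*(s^2 - 2*s - 3) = (s - 5)*(s + 1)*(s + 2)*(s - 3)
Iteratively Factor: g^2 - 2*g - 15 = (g - 5)*(g + 3)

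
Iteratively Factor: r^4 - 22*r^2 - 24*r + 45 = (r - 5)*(r^3 + 5*r^2 + 3*r - 9) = (r - 5)*(r + 3)*(r^2 + 2*r - 3) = (r - 5)*(r + 3)^2*(r - 1)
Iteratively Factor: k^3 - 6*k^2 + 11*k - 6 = (k - 2)*(k^2 - 4*k + 3) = (k - 2)*(k - 1)*(k - 3)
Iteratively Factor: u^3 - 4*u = (u + 2)*(u^2 - 2*u) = u*(u + 2)*(u - 2)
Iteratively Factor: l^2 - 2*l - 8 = (l + 2)*(l - 4)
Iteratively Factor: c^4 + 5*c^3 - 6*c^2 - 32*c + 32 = (c - 2)*(c^3 + 7*c^2 + 8*c - 16) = (c - 2)*(c + 4)*(c^2 + 3*c - 4) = (c - 2)*(c + 4)^2*(c - 1)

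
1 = 1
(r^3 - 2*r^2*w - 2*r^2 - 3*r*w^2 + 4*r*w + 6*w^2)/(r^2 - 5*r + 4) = (r^3 - 2*r^2*w - 2*r^2 - 3*r*w^2 + 4*r*w + 6*w^2)/(r^2 - 5*r + 4)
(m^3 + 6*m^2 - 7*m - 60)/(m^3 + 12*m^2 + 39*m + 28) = (m^2 + 2*m - 15)/(m^2 + 8*m + 7)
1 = 1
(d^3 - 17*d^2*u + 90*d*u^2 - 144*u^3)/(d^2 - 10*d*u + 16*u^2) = (-d^2 + 9*d*u - 18*u^2)/(-d + 2*u)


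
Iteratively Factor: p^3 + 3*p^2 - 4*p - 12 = (p + 3)*(p^2 - 4) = (p - 2)*(p + 3)*(p + 2)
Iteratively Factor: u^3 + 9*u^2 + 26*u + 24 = (u + 4)*(u^2 + 5*u + 6) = (u + 3)*(u + 4)*(u + 2)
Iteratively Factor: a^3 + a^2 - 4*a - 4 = (a - 2)*(a^2 + 3*a + 2) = (a - 2)*(a + 2)*(a + 1)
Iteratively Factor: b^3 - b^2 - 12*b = (b)*(b^2 - b - 12) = b*(b + 3)*(b - 4)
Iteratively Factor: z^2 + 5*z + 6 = (z + 2)*(z + 3)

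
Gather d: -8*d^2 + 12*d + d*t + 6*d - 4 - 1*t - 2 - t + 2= -8*d^2 + d*(t + 18) - 2*t - 4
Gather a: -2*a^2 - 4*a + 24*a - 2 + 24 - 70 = -2*a^2 + 20*a - 48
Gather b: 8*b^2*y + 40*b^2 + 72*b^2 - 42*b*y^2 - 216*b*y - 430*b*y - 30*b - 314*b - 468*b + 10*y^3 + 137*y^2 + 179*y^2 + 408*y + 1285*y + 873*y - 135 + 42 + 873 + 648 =b^2*(8*y + 112) + b*(-42*y^2 - 646*y - 812) + 10*y^3 + 316*y^2 + 2566*y + 1428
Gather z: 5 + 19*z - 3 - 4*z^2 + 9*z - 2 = -4*z^2 + 28*z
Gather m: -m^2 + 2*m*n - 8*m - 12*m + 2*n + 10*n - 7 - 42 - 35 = -m^2 + m*(2*n - 20) + 12*n - 84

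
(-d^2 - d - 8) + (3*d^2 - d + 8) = 2*d^2 - 2*d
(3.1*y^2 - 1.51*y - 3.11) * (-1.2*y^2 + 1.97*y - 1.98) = -3.72*y^4 + 7.919*y^3 - 5.3807*y^2 - 3.1369*y + 6.1578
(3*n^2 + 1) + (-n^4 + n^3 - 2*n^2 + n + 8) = -n^4 + n^3 + n^2 + n + 9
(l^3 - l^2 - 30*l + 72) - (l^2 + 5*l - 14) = l^3 - 2*l^2 - 35*l + 86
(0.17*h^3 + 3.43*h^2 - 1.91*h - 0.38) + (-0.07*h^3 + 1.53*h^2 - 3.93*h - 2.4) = 0.1*h^3 + 4.96*h^2 - 5.84*h - 2.78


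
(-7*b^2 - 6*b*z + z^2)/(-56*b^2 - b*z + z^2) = (7*b^2 + 6*b*z - z^2)/(56*b^2 + b*z - z^2)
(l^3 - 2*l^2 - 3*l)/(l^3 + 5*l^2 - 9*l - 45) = l*(l + 1)/(l^2 + 8*l + 15)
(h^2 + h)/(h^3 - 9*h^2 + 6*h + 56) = h*(h + 1)/(h^3 - 9*h^2 + 6*h + 56)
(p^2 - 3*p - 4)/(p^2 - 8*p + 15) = (p^2 - 3*p - 4)/(p^2 - 8*p + 15)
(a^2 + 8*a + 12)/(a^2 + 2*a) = (a + 6)/a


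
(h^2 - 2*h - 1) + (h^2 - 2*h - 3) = 2*h^2 - 4*h - 4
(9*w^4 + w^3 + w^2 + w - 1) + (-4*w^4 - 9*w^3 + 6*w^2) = 5*w^4 - 8*w^3 + 7*w^2 + w - 1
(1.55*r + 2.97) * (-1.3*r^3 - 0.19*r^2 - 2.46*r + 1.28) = -2.015*r^4 - 4.1555*r^3 - 4.3773*r^2 - 5.3222*r + 3.8016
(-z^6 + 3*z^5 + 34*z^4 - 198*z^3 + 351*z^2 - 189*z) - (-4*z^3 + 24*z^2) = -z^6 + 3*z^5 + 34*z^4 - 194*z^3 + 327*z^2 - 189*z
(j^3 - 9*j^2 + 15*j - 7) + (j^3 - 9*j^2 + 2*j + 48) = 2*j^3 - 18*j^2 + 17*j + 41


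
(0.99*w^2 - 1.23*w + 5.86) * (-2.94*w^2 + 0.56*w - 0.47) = -2.9106*w^4 + 4.1706*w^3 - 18.3825*w^2 + 3.8597*w - 2.7542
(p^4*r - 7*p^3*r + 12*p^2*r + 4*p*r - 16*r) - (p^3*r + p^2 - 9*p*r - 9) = p^4*r - 8*p^3*r + 12*p^2*r - p^2 + 13*p*r - 16*r + 9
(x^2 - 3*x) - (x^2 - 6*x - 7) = 3*x + 7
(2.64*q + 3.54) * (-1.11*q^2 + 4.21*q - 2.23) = -2.9304*q^3 + 7.185*q^2 + 9.0162*q - 7.8942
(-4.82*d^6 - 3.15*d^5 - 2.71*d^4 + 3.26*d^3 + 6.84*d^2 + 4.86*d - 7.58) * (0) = 0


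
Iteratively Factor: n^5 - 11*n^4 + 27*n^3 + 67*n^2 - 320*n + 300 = (n - 2)*(n^4 - 9*n^3 + 9*n^2 + 85*n - 150) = (n - 2)*(n + 3)*(n^3 - 12*n^2 + 45*n - 50) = (n - 2)^2*(n + 3)*(n^2 - 10*n + 25) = (n - 5)*(n - 2)^2*(n + 3)*(n - 5)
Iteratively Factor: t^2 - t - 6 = (t + 2)*(t - 3)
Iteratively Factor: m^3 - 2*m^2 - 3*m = (m - 3)*(m^2 + m) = (m - 3)*(m + 1)*(m)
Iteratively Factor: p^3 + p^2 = (p)*(p^2 + p) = p^2*(p + 1)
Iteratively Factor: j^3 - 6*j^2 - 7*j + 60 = (j + 3)*(j^2 - 9*j + 20) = (j - 5)*(j + 3)*(j - 4)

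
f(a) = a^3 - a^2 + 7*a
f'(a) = 3*a^2 - 2*a + 7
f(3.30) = 48.15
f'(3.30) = 33.07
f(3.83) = 68.32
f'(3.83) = 43.35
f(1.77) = 14.80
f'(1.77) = 12.86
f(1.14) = 8.16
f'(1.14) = 8.62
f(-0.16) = -1.15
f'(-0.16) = 7.40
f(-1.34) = -13.58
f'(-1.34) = 15.07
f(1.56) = 12.28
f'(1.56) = 11.18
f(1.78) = 14.93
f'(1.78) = 12.95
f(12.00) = 1668.00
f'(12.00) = 415.00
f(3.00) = 39.00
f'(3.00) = 28.00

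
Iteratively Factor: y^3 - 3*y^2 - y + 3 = (y + 1)*(y^2 - 4*y + 3) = (y - 1)*(y + 1)*(y - 3)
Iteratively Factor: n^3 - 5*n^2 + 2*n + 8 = (n - 4)*(n^2 - n - 2) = (n - 4)*(n + 1)*(n - 2)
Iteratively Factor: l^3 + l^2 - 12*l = (l)*(l^2 + l - 12) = l*(l - 3)*(l + 4)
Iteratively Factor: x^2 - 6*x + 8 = (x - 4)*(x - 2)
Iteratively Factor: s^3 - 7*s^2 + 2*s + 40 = (s + 2)*(s^2 - 9*s + 20) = (s - 5)*(s + 2)*(s - 4)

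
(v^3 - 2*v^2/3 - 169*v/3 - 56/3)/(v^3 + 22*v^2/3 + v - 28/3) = (3*v^2 - 23*v - 8)/(3*v^2 + v - 4)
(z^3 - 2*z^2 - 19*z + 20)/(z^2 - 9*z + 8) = (z^2 - z - 20)/(z - 8)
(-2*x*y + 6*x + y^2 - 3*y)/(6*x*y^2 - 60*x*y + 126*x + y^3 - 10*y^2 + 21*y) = (-2*x + y)/(6*x*y - 42*x + y^2 - 7*y)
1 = 1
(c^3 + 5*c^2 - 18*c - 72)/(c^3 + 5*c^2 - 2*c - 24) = (c^2 + 2*c - 24)/(c^2 + 2*c - 8)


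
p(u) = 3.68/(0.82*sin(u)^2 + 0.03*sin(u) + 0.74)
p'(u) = 3.68*(-1.64*sin(u)*cos(u) - 0.03*cos(u))/(0.82*sin(u)^2 + 0.03*sin(u) + 0.74)^2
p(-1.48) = 2.42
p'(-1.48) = 0.23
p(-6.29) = 4.97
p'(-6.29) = -0.13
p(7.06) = 3.16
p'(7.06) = -2.28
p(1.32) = 2.39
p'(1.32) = -0.62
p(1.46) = 2.33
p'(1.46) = -0.27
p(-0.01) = 4.97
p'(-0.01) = -0.09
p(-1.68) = 2.42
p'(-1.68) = -0.28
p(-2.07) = 2.73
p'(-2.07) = -1.37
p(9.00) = 4.13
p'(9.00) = 2.98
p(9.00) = 4.13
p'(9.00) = 2.98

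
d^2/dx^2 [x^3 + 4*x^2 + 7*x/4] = 6*x + 8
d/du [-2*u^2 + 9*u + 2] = 9 - 4*u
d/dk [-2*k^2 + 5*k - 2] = 5 - 4*k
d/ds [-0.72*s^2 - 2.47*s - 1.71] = -1.44*s - 2.47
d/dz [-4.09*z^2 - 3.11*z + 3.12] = -8.18*z - 3.11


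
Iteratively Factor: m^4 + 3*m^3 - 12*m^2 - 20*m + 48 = (m - 2)*(m^3 + 5*m^2 - 2*m - 24) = (m - 2)*(m + 3)*(m^2 + 2*m - 8) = (m - 2)*(m + 3)*(m + 4)*(m - 2)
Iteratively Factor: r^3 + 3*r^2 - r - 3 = (r + 1)*(r^2 + 2*r - 3) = (r + 1)*(r + 3)*(r - 1)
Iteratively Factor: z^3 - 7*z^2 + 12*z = (z - 3)*(z^2 - 4*z) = z*(z - 3)*(z - 4)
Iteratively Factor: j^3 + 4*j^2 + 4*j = (j + 2)*(j^2 + 2*j) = (j + 2)^2*(j)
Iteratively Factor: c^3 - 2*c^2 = (c - 2)*(c^2) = c*(c - 2)*(c)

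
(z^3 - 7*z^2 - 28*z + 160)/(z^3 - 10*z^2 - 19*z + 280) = (z - 4)/(z - 7)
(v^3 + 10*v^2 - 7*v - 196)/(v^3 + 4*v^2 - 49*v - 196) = (v^2 + 3*v - 28)/(v^2 - 3*v - 28)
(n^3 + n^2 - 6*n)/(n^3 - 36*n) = (n^2 + n - 6)/(n^2 - 36)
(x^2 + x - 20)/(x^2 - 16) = (x + 5)/(x + 4)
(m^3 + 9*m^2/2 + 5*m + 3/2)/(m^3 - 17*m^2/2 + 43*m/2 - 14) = (2*m^3 + 9*m^2 + 10*m + 3)/(2*m^3 - 17*m^2 + 43*m - 28)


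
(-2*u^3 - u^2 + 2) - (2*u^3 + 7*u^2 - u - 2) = -4*u^3 - 8*u^2 + u + 4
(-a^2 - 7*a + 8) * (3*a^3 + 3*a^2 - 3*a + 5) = -3*a^5 - 24*a^4 + 6*a^3 + 40*a^2 - 59*a + 40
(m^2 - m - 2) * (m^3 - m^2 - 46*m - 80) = m^5 - 2*m^4 - 47*m^3 - 32*m^2 + 172*m + 160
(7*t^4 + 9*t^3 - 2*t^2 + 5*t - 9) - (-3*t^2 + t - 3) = 7*t^4 + 9*t^3 + t^2 + 4*t - 6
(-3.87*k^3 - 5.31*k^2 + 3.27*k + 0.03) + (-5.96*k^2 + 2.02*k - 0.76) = -3.87*k^3 - 11.27*k^2 + 5.29*k - 0.73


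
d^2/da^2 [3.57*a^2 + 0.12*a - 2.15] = 7.14000000000000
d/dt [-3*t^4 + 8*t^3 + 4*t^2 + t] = -12*t^3 + 24*t^2 + 8*t + 1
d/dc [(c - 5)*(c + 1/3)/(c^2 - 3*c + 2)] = (5*c^2 + 22*c - 43)/(3*(c^4 - 6*c^3 + 13*c^2 - 12*c + 4))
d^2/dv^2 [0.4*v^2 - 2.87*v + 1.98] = 0.800000000000000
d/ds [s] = 1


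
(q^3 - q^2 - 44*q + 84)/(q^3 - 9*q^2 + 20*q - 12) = (q + 7)/(q - 1)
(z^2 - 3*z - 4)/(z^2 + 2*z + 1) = (z - 4)/(z + 1)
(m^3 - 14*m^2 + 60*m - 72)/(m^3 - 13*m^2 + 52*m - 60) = (m - 6)/(m - 5)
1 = 1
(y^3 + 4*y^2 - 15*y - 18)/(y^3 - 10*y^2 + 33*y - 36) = (y^2 + 7*y + 6)/(y^2 - 7*y + 12)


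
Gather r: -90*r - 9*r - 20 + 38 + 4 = 22 - 99*r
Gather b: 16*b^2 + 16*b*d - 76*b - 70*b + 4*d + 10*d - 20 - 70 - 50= 16*b^2 + b*(16*d - 146) + 14*d - 140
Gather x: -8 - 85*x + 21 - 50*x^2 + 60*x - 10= -50*x^2 - 25*x + 3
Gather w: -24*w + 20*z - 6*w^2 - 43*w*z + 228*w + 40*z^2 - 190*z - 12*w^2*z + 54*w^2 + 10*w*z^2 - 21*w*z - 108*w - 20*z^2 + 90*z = w^2*(48 - 12*z) + w*(10*z^2 - 64*z + 96) + 20*z^2 - 80*z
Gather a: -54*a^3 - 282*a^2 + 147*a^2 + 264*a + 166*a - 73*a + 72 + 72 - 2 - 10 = -54*a^3 - 135*a^2 + 357*a + 132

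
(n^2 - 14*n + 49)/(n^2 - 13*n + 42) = (n - 7)/(n - 6)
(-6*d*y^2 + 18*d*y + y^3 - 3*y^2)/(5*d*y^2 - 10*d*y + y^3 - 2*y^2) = (-6*d*y + 18*d + y^2 - 3*y)/(5*d*y - 10*d + y^2 - 2*y)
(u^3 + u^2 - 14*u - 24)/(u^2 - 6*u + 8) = (u^2 + 5*u + 6)/(u - 2)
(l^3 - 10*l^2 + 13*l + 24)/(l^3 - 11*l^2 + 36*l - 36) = (l^2 - 7*l - 8)/(l^2 - 8*l + 12)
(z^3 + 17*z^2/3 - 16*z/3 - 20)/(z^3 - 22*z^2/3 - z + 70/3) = (z + 6)/(z - 7)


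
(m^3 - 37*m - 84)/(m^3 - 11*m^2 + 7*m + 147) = (m + 4)/(m - 7)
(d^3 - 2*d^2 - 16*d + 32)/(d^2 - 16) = d - 2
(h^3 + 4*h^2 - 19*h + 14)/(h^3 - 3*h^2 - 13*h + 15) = (h^2 + 5*h - 14)/(h^2 - 2*h - 15)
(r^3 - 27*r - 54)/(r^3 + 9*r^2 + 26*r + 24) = (r^2 - 3*r - 18)/(r^2 + 6*r + 8)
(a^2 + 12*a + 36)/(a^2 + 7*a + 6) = (a + 6)/(a + 1)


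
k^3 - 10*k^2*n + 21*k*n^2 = k*(k - 7*n)*(k - 3*n)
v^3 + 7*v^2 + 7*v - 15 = (v - 1)*(v + 3)*(v + 5)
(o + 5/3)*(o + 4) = o^2 + 17*o/3 + 20/3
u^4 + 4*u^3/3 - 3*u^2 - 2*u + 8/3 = (u - 1)^2*(u + 4/3)*(u + 2)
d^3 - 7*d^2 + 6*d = d*(d - 6)*(d - 1)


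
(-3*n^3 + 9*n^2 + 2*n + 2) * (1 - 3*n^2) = 9*n^5 - 27*n^4 - 9*n^3 + 3*n^2 + 2*n + 2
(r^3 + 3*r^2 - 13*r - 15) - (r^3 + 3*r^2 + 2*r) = -15*r - 15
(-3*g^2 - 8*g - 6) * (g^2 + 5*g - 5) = -3*g^4 - 23*g^3 - 31*g^2 + 10*g + 30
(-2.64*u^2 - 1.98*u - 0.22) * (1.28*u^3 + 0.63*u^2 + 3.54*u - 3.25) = -3.3792*u^5 - 4.1976*u^4 - 10.8746*u^3 + 1.4322*u^2 + 5.6562*u + 0.715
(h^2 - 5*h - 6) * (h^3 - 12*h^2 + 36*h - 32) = h^5 - 17*h^4 + 90*h^3 - 140*h^2 - 56*h + 192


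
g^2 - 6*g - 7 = (g - 7)*(g + 1)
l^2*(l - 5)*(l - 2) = l^4 - 7*l^3 + 10*l^2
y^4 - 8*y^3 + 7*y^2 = y^2*(y - 7)*(y - 1)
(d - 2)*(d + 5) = d^2 + 3*d - 10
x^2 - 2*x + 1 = (x - 1)^2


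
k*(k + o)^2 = k^3 + 2*k^2*o + k*o^2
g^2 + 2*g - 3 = (g - 1)*(g + 3)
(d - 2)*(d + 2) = d^2 - 4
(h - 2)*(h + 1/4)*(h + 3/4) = h^3 - h^2 - 29*h/16 - 3/8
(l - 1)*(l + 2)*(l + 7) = l^3 + 8*l^2 + 5*l - 14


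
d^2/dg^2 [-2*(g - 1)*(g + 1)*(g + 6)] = -12*g - 24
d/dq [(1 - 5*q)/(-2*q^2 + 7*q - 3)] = 2*(-5*q^2 + 2*q + 4)/(4*q^4 - 28*q^3 + 61*q^2 - 42*q + 9)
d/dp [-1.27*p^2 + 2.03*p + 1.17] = 2.03 - 2.54*p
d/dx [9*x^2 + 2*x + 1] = 18*x + 2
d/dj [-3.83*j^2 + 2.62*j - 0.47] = 2.62 - 7.66*j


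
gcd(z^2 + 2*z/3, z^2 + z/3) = z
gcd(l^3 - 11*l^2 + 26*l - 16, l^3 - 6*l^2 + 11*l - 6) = l^2 - 3*l + 2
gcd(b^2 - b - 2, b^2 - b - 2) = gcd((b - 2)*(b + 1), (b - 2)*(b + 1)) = b^2 - b - 2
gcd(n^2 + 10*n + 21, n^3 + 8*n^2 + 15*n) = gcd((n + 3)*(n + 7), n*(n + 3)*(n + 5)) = n + 3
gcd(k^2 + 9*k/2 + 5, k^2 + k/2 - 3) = k + 2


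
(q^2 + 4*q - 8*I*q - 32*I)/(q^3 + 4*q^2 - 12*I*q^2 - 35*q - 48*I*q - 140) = (q - 8*I)/(q^2 - 12*I*q - 35)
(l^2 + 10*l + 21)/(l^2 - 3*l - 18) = (l + 7)/(l - 6)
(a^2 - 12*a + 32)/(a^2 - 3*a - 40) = (a - 4)/(a + 5)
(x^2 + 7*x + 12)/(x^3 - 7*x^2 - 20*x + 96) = (x + 3)/(x^2 - 11*x + 24)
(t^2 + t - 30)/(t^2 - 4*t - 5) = (t + 6)/(t + 1)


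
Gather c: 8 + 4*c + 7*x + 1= 4*c + 7*x + 9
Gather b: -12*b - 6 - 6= -12*b - 12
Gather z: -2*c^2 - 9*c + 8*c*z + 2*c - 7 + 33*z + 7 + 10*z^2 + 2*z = -2*c^2 - 7*c + 10*z^2 + z*(8*c + 35)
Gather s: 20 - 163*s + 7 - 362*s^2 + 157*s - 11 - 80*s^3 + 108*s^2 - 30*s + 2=-80*s^3 - 254*s^2 - 36*s + 18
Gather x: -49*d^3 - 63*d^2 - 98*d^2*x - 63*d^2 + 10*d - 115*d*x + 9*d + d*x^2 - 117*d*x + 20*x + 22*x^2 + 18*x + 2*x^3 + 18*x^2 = -49*d^3 - 126*d^2 + 19*d + 2*x^3 + x^2*(d + 40) + x*(-98*d^2 - 232*d + 38)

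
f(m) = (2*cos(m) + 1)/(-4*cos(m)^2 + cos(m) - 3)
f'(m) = (-8*sin(m)*cos(m) + sin(m))*(2*cos(m) + 1)/(-4*cos(m)^2 + cos(m) - 3)^2 - 2*sin(m)/(-4*cos(m)^2 + cos(m) - 3)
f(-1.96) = -0.06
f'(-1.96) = -0.53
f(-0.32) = -0.51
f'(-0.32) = 0.08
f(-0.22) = -0.51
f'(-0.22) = 0.05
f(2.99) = 0.12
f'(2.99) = 0.02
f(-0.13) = -0.50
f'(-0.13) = 0.03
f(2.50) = 0.09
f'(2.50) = 0.12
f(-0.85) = -0.57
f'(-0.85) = 0.08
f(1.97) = -0.06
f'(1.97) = 0.51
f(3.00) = 0.12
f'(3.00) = 0.02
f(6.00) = -0.51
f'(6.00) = 0.07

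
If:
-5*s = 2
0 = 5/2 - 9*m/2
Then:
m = 5/9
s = -2/5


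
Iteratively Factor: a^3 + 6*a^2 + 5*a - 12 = (a + 4)*(a^2 + 2*a - 3) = (a + 3)*(a + 4)*(a - 1)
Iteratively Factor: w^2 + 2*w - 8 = (w - 2)*(w + 4)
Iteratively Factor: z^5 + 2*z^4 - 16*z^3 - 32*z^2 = (z + 4)*(z^4 - 2*z^3 - 8*z^2) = (z - 4)*(z + 4)*(z^3 + 2*z^2) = z*(z - 4)*(z + 4)*(z^2 + 2*z) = z^2*(z - 4)*(z + 4)*(z + 2)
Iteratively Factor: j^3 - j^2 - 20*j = (j)*(j^2 - j - 20) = j*(j + 4)*(j - 5)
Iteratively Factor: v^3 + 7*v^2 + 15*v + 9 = (v + 1)*(v^2 + 6*v + 9) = (v + 1)*(v + 3)*(v + 3)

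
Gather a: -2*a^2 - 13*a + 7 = -2*a^2 - 13*a + 7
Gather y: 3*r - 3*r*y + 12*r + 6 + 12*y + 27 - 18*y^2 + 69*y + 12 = 15*r - 18*y^2 + y*(81 - 3*r) + 45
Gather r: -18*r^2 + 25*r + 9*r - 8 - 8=-18*r^2 + 34*r - 16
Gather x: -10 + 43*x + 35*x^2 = 35*x^2 + 43*x - 10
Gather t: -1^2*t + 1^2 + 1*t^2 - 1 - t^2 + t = 0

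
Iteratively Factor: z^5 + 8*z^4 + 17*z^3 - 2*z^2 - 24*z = (z + 4)*(z^4 + 4*z^3 + z^2 - 6*z) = (z - 1)*(z + 4)*(z^3 + 5*z^2 + 6*z) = (z - 1)*(z + 2)*(z + 4)*(z^2 + 3*z) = (z - 1)*(z + 2)*(z + 3)*(z + 4)*(z)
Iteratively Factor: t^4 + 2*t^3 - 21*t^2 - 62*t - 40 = (t + 4)*(t^3 - 2*t^2 - 13*t - 10) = (t - 5)*(t + 4)*(t^2 + 3*t + 2) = (t - 5)*(t + 1)*(t + 4)*(t + 2)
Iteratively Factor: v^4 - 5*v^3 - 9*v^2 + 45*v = (v - 5)*(v^3 - 9*v) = (v - 5)*(v + 3)*(v^2 - 3*v) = v*(v - 5)*(v + 3)*(v - 3)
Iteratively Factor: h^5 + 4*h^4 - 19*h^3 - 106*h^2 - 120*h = (h + 4)*(h^4 - 19*h^2 - 30*h) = (h - 5)*(h + 4)*(h^3 + 5*h^2 + 6*h) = (h - 5)*(h + 3)*(h + 4)*(h^2 + 2*h) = h*(h - 5)*(h + 3)*(h + 4)*(h + 2)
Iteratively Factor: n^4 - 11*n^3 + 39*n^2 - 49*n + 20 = (n - 1)*(n^3 - 10*n^2 + 29*n - 20) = (n - 5)*(n - 1)*(n^2 - 5*n + 4) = (n - 5)*(n - 1)^2*(n - 4)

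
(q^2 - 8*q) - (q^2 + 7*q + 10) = -15*q - 10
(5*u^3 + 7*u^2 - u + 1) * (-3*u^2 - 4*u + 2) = -15*u^5 - 41*u^4 - 15*u^3 + 15*u^2 - 6*u + 2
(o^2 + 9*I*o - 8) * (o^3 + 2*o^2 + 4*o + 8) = o^5 + 2*o^4 + 9*I*o^4 - 4*o^3 + 18*I*o^3 - 8*o^2 + 36*I*o^2 - 32*o + 72*I*o - 64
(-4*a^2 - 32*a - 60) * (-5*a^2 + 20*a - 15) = 20*a^4 + 80*a^3 - 280*a^2 - 720*a + 900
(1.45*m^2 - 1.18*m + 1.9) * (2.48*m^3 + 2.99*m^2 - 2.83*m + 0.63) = 3.596*m^5 + 1.4091*m^4 - 2.9197*m^3 + 9.9339*m^2 - 6.1204*m + 1.197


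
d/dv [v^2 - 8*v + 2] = 2*v - 8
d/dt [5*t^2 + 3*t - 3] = 10*t + 3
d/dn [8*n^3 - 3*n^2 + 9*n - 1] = 24*n^2 - 6*n + 9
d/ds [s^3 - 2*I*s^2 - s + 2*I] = 3*s^2 - 4*I*s - 1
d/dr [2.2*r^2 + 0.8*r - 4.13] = 4.4*r + 0.8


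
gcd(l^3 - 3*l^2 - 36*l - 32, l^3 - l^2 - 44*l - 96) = l^2 - 4*l - 32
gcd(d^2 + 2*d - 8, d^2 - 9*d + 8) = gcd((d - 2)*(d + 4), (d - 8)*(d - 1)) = 1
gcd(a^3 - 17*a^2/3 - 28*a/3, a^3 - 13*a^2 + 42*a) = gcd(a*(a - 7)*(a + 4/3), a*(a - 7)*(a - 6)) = a^2 - 7*a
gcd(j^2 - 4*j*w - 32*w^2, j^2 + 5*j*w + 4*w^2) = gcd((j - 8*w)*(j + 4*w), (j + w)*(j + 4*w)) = j + 4*w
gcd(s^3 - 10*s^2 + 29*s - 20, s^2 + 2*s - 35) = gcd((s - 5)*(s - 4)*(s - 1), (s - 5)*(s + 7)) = s - 5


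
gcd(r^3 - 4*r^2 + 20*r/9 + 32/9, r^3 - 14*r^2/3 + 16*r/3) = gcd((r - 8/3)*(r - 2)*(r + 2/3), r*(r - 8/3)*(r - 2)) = r^2 - 14*r/3 + 16/3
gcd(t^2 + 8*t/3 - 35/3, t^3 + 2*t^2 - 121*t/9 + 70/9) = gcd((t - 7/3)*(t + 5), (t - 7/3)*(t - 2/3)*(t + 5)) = t^2 + 8*t/3 - 35/3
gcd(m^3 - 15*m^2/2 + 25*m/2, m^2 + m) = m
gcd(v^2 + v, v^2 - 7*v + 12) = 1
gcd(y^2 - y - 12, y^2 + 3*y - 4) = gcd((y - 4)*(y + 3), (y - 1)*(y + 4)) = 1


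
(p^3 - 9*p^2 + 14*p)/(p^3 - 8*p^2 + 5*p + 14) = p/(p + 1)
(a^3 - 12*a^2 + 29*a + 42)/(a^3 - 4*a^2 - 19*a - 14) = (a - 6)/(a + 2)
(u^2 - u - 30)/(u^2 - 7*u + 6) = (u + 5)/(u - 1)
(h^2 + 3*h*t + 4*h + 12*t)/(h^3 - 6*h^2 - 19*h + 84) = (h + 3*t)/(h^2 - 10*h + 21)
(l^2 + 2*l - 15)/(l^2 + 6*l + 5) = (l - 3)/(l + 1)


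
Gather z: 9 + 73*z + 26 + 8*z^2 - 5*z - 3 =8*z^2 + 68*z + 32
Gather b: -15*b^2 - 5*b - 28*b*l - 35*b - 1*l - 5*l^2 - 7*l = -15*b^2 + b*(-28*l - 40) - 5*l^2 - 8*l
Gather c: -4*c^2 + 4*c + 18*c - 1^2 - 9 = -4*c^2 + 22*c - 10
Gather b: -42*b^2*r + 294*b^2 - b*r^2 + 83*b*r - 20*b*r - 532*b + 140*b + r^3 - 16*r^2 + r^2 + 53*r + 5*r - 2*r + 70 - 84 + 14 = b^2*(294 - 42*r) + b*(-r^2 + 63*r - 392) + r^3 - 15*r^2 + 56*r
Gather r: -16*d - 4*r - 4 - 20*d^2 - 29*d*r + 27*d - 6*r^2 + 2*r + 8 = -20*d^2 + 11*d - 6*r^2 + r*(-29*d - 2) + 4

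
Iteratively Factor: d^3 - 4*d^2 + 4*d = (d)*(d^2 - 4*d + 4) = d*(d - 2)*(d - 2)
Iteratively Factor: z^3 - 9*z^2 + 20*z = (z)*(z^2 - 9*z + 20) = z*(z - 4)*(z - 5)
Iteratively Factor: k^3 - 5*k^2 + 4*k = (k - 4)*(k^2 - k) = (k - 4)*(k - 1)*(k)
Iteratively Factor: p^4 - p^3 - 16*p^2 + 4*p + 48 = (p - 4)*(p^3 + 3*p^2 - 4*p - 12) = (p - 4)*(p + 2)*(p^2 + p - 6) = (p - 4)*(p - 2)*(p + 2)*(p + 3)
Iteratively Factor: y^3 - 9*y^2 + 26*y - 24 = (y - 3)*(y^2 - 6*y + 8) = (y - 4)*(y - 3)*(y - 2)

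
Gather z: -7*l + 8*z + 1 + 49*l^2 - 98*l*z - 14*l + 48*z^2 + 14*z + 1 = 49*l^2 - 21*l + 48*z^2 + z*(22 - 98*l) + 2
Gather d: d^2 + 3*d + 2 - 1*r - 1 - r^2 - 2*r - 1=d^2 + 3*d - r^2 - 3*r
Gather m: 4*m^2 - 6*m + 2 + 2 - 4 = 4*m^2 - 6*m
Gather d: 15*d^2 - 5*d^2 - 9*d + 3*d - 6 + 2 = 10*d^2 - 6*d - 4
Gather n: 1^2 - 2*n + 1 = 2 - 2*n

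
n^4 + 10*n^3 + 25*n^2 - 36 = (n - 1)*(n + 2)*(n + 3)*(n + 6)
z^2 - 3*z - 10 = (z - 5)*(z + 2)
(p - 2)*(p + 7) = p^2 + 5*p - 14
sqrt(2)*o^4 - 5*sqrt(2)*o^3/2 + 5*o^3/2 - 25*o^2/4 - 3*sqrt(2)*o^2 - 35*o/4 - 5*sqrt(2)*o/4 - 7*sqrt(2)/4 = (o - 7/2)*(o + 1)*(o + sqrt(2))*(sqrt(2)*o + 1/2)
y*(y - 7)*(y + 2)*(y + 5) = y^4 - 39*y^2 - 70*y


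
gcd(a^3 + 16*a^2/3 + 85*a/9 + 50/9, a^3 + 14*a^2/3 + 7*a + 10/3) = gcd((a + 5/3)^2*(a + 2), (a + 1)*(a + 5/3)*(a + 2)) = a^2 + 11*a/3 + 10/3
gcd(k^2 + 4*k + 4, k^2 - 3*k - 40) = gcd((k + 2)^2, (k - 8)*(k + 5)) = 1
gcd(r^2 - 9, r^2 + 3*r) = r + 3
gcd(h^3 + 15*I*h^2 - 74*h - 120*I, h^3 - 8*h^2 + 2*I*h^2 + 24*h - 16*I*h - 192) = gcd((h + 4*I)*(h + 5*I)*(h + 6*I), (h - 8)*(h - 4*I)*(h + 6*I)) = h + 6*I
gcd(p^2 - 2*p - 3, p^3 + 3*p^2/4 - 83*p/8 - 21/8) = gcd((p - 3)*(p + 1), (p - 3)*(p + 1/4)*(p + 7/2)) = p - 3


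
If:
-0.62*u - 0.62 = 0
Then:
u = -1.00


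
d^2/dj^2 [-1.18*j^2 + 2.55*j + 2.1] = -2.36000000000000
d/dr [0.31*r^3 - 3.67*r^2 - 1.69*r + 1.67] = 0.93*r^2 - 7.34*r - 1.69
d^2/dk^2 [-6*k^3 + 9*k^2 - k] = 18 - 36*k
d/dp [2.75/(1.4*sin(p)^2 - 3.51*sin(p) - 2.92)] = (9.6525 - 7.7*sin(p))*cos(p)/(-1.4*sin(p)^2 + 3.51*sin(p) + 2.92)^2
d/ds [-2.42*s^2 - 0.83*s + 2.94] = -4.84*s - 0.83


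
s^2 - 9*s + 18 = (s - 6)*(s - 3)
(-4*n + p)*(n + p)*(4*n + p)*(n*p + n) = -16*n^4*p - 16*n^4 - 16*n^3*p^2 - 16*n^3*p + n^2*p^3 + n^2*p^2 + n*p^4 + n*p^3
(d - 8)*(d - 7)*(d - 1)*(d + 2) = d^4 - 14*d^3 + 39*d^2 + 86*d - 112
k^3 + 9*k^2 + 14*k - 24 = (k - 1)*(k + 4)*(k + 6)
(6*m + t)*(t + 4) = 6*m*t + 24*m + t^2 + 4*t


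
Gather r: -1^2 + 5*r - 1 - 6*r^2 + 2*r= -6*r^2 + 7*r - 2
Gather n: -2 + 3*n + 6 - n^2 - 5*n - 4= -n^2 - 2*n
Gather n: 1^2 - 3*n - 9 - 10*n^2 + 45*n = -10*n^2 + 42*n - 8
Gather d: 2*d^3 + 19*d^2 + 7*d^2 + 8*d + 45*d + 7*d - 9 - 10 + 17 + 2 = 2*d^3 + 26*d^2 + 60*d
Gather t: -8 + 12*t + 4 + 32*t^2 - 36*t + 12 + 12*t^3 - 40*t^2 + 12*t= 12*t^3 - 8*t^2 - 12*t + 8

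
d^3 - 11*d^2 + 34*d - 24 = (d - 6)*(d - 4)*(d - 1)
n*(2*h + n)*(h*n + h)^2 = 2*h^3*n^3 + 4*h^3*n^2 + 2*h^3*n + h^2*n^4 + 2*h^2*n^3 + h^2*n^2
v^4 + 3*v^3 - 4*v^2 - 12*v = v*(v - 2)*(v + 2)*(v + 3)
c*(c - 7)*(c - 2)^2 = c^4 - 11*c^3 + 32*c^2 - 28*c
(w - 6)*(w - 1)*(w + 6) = w^3 - w^2 - 36*w + 36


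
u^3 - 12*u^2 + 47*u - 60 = (u - 5)*(u - 4)*(u - 3)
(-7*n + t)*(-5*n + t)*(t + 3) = 35*n^2*t + 105*n^2 - 12*n*t^2 - 36*n*t + t^3 + 3*t^2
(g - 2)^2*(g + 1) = g^3 - 3*g^2 + 4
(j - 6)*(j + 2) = j^2 - 4*j - 12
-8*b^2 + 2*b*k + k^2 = (-2*b + k)*(4*b + k)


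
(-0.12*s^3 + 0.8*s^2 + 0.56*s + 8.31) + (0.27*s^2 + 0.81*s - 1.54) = -0.12*s^3 + 1.07*s^2 + 1.37*s + 6.77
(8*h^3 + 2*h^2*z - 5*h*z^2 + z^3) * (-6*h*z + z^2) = -48*h^4*z - 4*h^3*z^2 + 32*h^2*z^3 - 11*h*z^4 + z^5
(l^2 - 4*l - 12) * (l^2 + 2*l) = l^4 - 2*l^3 - 20*l^2 - 24*l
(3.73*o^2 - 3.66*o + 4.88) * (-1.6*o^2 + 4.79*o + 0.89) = -5.968*o^4 + 23.7227*o^3 - 22.0197*o^2 + 20.1178*o + 4.3432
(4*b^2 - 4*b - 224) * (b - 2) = 4*b^3 - 12*b^2 - 216*b + 448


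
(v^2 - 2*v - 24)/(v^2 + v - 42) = (v + 4)/(v + 7)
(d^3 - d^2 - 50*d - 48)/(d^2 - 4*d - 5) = (d^2 - 2*d - 48)/(d - 5)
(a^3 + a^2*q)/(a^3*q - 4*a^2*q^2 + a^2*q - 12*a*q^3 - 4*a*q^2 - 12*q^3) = a^2*(-a - q)/(q*(-a^3 + 4*a^2*q - a^2 + 12*a*q^2 + 4*a*q + 12*q^2))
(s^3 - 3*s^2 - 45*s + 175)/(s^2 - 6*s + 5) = (s^2 + 2*s - 35)/(s - 1)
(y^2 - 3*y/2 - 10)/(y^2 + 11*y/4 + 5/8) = 4*(y - 4)/(4*y + 1)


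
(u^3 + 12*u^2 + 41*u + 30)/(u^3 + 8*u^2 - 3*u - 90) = (u + 1)/(u - 3)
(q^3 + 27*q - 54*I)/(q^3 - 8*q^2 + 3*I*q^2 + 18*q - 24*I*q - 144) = (q - 3*I)/(q - 8)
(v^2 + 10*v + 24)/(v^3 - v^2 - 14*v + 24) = (v + 6)/(v^2 - 5*v + 6)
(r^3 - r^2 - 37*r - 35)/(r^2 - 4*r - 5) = (r^2 - 2*r - 35)/(r - 5)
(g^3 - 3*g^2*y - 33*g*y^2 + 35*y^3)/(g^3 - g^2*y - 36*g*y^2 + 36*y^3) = (-g^2 + 2*g*y + 35*y^2)/(-g^2 + 36*y^2)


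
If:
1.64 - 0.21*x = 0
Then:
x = 7.81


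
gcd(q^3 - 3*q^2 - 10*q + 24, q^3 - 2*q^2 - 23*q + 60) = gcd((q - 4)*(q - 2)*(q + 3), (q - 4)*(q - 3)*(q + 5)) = q - 4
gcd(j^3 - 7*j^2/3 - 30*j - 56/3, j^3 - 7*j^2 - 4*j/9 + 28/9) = j^2 - 19*j/3 - 14/3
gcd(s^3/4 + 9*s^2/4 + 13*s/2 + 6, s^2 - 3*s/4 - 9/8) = 1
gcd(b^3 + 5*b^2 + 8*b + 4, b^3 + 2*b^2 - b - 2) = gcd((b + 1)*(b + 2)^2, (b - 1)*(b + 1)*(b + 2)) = b^2 + 3*b + 2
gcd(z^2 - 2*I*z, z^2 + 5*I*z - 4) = 1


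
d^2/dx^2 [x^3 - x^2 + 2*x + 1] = 6*x - 2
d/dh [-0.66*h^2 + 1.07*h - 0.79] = 1.07 - 1.32*h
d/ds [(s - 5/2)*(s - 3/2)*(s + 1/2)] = 3*s^2 - 7*s + 7/4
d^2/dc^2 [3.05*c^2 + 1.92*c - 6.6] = 6.10000000000000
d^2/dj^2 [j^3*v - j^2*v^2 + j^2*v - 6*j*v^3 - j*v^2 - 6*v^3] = 2*v*(3*j - v + 1)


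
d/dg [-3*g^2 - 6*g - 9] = -6*g - 6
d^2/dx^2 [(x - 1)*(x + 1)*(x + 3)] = 6*x + 6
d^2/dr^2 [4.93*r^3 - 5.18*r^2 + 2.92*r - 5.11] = 29.58*r - 10.36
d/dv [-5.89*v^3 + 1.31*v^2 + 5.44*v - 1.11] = -17.67*v^2 + 2.62*v + 5.44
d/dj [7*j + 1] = 7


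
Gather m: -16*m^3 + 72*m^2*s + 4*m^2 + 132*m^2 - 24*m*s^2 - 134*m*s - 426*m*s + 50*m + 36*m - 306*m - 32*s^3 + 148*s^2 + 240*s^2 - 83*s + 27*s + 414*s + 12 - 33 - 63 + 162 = -16*m^3 + m^2*(72*s + 136) + m*(-24*s^2 - 560*s - 220) - 32*s^3 + 388*s^2 + 358*s + 78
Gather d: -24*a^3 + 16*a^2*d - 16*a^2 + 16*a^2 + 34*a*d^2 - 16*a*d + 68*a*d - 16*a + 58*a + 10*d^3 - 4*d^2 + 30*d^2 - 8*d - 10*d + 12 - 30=-24*a^3 + 42*a + 10*d^3 + d^2*(34*a + 26) + d*(16*a^2 + 52*a - 18) - 18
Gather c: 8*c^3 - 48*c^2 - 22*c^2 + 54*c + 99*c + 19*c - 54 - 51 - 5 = 8*c^3 - 70*c^2 + 172*c - 110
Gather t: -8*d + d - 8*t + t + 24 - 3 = -7*d - 7*t + 21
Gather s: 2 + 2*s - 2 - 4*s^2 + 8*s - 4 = -4*s^2 + 10*s - 4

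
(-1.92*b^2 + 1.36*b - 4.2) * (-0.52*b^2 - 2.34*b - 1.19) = 0.9984*b^4 + 3.7856*b^3 + 1.2864*b^2 + 8.2096*b + 4.998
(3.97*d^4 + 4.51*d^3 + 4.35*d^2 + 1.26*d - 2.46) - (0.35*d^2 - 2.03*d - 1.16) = 3.97*d^4 + 4.51*d^3 + 4.0*d^2 + 3.29*d - 1.3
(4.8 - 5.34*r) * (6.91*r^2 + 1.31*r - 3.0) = -36.8994*r^3 + 26.1726*r^2 + 22.308*r - 14.4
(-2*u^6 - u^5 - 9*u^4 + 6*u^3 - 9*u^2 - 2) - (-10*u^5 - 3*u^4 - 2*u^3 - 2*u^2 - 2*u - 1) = -2*u^6 + 9*u^5 - 6*u^4 + 8*u^3 - 7*u^2 + 2*u - 1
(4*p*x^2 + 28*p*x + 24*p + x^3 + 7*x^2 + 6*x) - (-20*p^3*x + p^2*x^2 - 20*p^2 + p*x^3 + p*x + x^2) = 20*p^3*x - p^2*x^2 + 20*p^2 - p*x^3 + 4*p*x^2 + 27*p*x + 24*p + x^3 + 6*x^2 + 6*x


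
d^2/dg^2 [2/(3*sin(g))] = 2*(cos(g)^2 + 1)/(3*sin(g)^3)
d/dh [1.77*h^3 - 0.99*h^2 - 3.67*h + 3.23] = 5.31*h^2 - 1.98*h - 3.67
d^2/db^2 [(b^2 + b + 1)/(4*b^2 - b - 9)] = 2*(20*b^3 + 156*b^2 + 96*b + 109)/(64*b^6 - 48*b^5 - 420*b^4 + 215*b^3 + 945*b^2 - 243*b - 729)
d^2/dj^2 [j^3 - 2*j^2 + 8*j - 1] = 6*j - 4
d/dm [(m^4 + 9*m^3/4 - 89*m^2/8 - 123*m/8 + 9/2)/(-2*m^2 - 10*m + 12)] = (-8*m^5 - 69*m^4 + 6*m^3 + 323*m^2 - 498*m - 279)/(8*(m^4 + 10*m^3 + 13*m^2 - 60*m + 36))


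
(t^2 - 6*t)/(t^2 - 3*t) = (t - 6)/(t - 3)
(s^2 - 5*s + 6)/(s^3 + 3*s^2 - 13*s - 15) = (s - 2)/(s^2 + 6*s + 5)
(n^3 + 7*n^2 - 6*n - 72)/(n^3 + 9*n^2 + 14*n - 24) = (n - 3)/(n - 1)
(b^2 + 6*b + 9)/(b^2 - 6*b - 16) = (b^2 + 6*b + 9)/(b^2 - 6*b - 16)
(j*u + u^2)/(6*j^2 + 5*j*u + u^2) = u*(j + u)/(6*j^2 + 5*j*u + u^2)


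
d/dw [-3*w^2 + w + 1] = 1 - 6*w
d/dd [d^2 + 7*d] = 2*d + 7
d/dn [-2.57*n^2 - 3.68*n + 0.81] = -5.14*n - 3.68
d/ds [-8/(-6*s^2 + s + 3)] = 8*(1 - 12*s)/(-6*s^2 + s + 3)^2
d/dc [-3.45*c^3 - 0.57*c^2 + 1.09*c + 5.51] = -10.35*c^2 - 1.14*c + 1.09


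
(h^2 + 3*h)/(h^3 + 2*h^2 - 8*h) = (h + 3)/(h^2 + 2*h - 8)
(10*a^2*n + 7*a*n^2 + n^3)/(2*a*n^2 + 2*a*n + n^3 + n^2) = (5*a + n)/(n + 1)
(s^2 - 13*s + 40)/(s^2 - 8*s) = (s - 5)/s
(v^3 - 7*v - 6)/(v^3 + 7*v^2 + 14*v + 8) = (v - 3)/(v + 4)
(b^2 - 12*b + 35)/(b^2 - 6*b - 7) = (b - 5)/(b + 1)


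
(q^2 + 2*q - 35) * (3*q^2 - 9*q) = 3*q^4 - 3*q^3 - 123*q^2 + 315*q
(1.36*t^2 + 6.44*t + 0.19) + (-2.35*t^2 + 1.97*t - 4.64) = -0.99*t^2 + 8.41*t - 4.45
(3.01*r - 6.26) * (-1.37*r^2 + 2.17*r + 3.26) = -4.1237*r^3 + 15.1079*r^2 - 3.7716*r - 20.4076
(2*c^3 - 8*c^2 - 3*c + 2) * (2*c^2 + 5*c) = 4*c^5 - 6*c^4 - 46*c^3 - 11*c^2 + 10*c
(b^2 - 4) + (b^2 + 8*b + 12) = 2*b^2 + 8*b + 8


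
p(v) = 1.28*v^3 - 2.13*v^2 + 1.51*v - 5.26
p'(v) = 3.84*v^2 - 4.26*v + 1.51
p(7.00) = 339.98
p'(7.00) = 159.85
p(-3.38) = -84.12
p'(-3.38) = 59.78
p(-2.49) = -41.99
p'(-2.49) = 35.93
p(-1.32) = -13.91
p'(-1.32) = 13.82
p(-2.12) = -30.23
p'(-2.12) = 27.80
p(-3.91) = -120.24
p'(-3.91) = 76.87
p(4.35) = 66.36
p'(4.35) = 55.64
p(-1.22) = -12.60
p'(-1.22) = 12.42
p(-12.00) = -2541.94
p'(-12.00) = 605.59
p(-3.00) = -63.52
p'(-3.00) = 48.85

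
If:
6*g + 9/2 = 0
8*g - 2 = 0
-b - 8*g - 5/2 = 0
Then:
No Solution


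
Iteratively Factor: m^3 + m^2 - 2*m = (m)*(m^2 + m - 2) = m*(m - 1)*(m + 2)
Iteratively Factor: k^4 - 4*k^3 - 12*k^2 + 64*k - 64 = (k - 4)*(k^3 - 12*k + 16) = (k - 4)*(k - 2)*(k^2 + 2*k - 8) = (k - 4)*(k - 2)*(k + 4)*(k - 2)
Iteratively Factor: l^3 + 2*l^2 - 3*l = (l - 1)*(l^2 + 3*l) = (l - 1)*(l + 3)*(l)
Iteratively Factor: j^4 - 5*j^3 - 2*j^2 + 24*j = (j + 2)*(j^3 - 7*j^2 + 12*j) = (j - 4)*(j + 2)*(j^2 - 3*j) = (j - 4)*(j - 3)*(j + 2)*(j)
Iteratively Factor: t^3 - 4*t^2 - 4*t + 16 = (t - 4)*(t^2 - 4) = (t - 4)*(t - 2)*(t + 2)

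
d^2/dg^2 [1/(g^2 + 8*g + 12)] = 2*(-g^2 - 8*g + 4*(g + 4)^2 - 12)/(g^2 + 8*g + 12)^3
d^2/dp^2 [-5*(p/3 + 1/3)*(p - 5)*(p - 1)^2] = -20*p^2 + 60*p - 40/3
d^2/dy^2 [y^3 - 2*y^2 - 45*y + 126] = 6*y - 4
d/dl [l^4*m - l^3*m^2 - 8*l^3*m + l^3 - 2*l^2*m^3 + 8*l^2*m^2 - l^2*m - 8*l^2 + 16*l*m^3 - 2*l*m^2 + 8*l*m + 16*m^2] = 4*l^3*m - 3*l^2*m^2 - 24*l^2*m + 3*l^2 - 4*l*m^3 + 16*l*m^2 - 2*l*m - 16*l + 16*m^3 - 2*m^2 + 8*m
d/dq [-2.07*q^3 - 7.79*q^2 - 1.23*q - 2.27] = -6.21*q^2 - 15.58*q - 1.23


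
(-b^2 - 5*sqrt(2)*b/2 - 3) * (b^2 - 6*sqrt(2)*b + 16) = -b^4 + 7*sqrt(2)*b^3/2 + 11*b^2 - 22*sqrt(2)*b - 48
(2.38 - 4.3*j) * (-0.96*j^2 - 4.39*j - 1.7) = 4.128*j^3 + 16.5922*j^2 - 3.1382*j - 4.046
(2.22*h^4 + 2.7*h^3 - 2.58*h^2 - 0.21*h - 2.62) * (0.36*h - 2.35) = 0.7992*h^5 - 4.245*h^4 - 7.2738*h^3 + 5.9874*h^2 - 0.4497*h + 6.157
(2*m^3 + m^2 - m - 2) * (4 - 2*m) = -4*m^4 + 6*m^3 + 6*m^2 - 8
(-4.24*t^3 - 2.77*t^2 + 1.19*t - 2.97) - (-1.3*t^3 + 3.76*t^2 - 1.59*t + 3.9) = -2.94*t^3 - 6.53*t^2 + 2.78*t - 6.87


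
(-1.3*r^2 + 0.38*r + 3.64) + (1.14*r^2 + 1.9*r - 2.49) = -0.16*r^2 + 2.28*r + 1.15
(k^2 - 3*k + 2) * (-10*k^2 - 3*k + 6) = -10*k^4 + 27*k^3 - 5*k^2 - 24*k + 12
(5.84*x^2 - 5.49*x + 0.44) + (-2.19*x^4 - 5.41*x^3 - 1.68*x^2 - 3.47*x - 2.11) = -2.19*x^4 - 5.41*x^3 + 4.16*x^2 - 8.96*x - 1.67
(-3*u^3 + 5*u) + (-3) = -3*u^3 + 5*u - 3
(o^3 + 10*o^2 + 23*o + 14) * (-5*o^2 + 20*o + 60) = -5*o^5 - 30*o^4 + 145*o^3 + 990*o^2 + 1660*o + 840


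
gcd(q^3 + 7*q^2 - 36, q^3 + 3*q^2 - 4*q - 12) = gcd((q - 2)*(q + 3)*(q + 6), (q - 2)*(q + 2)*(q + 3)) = q^2 + q - 6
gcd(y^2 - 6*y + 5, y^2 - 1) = y - 1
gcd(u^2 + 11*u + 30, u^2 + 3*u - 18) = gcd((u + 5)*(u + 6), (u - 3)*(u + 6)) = u + 6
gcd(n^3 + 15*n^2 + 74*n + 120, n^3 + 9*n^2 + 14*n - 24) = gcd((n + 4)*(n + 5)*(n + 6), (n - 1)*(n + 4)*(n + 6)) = n^2 + 10*n + 24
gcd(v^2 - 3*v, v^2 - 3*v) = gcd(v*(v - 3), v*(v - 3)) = v^2 - 3*v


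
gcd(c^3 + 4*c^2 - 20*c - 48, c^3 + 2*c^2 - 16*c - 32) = c^2 - 2*c - 8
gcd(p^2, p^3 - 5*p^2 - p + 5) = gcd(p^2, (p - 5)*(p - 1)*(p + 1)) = 1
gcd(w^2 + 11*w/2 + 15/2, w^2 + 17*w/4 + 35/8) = w + 5/2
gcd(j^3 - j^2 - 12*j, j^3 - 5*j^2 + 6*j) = j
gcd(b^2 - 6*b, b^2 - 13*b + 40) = 1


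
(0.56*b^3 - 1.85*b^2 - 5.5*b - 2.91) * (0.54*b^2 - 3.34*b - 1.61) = 0.3024*b^5 - 2.8694*b^4 + 2.3074*b^3 + 19.7771*b^2 + 18.5744*b + 4.6851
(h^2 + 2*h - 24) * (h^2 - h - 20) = h^4 + h^3 - 46*h^2 - 16*h + 480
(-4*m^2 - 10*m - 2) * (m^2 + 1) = -4*m^4 - 10*m^3 - 6*m^2 - 10*m - 2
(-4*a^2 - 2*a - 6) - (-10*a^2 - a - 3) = 6*a^2 - a - 3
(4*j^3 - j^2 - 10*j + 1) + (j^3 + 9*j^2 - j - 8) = 5*j^3 + 8*j^2 - 11*j - 7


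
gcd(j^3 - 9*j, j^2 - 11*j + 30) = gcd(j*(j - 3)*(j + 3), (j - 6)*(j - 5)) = 1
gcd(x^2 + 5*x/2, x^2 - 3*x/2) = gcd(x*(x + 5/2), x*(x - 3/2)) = x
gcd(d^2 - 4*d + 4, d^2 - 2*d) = d - 2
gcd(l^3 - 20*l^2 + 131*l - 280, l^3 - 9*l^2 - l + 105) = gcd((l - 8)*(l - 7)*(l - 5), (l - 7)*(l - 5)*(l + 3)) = l^2 - 12*l + 35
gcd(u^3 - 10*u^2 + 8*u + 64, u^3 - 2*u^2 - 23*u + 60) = u - 4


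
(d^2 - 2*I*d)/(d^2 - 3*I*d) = (d - 2*I)/(d - 3*I)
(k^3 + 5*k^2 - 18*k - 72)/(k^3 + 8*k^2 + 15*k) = (k^2 + 2*k - 24)/(k*(k + 5))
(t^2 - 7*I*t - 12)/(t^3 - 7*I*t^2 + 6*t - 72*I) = (t - 3*I)/(t^2 - 3*I*t + 18)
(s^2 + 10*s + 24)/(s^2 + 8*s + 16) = (s + 6)/(s + 4)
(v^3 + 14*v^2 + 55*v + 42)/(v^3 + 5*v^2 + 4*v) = (v^2 + 13*v + 42)/(v*(v + 4))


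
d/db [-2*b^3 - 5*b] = -6*b^2 - 5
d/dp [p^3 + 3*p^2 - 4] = 3*p*(p + 2)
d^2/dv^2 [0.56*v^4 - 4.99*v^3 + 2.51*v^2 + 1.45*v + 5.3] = 6.72*v^2 - 29.94*v + 5.02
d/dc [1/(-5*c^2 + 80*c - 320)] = 2*(c - 8)/(5*(c^2 - 16*c + 64)^2)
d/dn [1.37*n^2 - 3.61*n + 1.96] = 2.74*n - 3.61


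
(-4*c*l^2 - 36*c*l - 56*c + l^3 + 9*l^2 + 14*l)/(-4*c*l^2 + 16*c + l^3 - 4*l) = (l + 7)/(l - 2)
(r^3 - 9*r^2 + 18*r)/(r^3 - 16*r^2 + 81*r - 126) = r/(r - 7)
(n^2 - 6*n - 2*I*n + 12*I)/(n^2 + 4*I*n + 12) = (n - 6)/(n + 6*I)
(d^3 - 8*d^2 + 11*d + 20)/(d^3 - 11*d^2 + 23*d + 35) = (d - 4)/(d - 7)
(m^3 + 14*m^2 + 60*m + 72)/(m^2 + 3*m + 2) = (m^2 + 12*m + 36)/(m + 1)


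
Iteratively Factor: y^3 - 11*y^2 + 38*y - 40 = (y - 4)*(y^2 - 7*y + 10) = (y - 4)*(y - 2)*(y - 5)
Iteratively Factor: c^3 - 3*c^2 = (c)*(c^2 - 3*c) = c^2*(c - 3)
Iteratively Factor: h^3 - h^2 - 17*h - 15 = (h - 5)*(h^2 + 4*h + 3) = (h - 5)*(h + 3)*(h + 1)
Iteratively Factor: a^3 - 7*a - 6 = (a + 2)*(a^2 - 2*a - 3) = (a - 3)*(a + 2)*(a + 1)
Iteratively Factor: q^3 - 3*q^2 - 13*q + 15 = (q - 5)*(q^2 + 2*q - 3) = (q - 5)*(q - 1)*(q + 3)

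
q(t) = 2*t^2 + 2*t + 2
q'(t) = 4*t + 2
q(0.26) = 2.66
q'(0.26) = 3.04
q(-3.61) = 20.84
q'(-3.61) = -12.44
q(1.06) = 6.37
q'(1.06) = 6.24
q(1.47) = 9.26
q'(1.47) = 7.88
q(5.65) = 77.14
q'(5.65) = 24.60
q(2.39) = 18.20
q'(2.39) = 11.56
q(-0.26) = 1.62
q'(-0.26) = 0.96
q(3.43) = 32.39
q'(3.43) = 15.72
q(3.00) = 26.00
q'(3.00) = 14.00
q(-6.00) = 62.00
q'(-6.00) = -22.00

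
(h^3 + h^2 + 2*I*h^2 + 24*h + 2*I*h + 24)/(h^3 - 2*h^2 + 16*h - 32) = (h^2 + h*(1 + 6*I) + 6*I)/(h^2 + h*(-2 + 4*I) - 8*I)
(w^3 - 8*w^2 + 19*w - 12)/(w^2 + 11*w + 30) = (w^3 - 8*w^2 + 19*w - 12)/(w^2 + 11*w + 30)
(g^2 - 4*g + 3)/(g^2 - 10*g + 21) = (g - 1)/(g - 7)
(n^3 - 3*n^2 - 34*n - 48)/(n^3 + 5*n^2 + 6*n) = (n - 8)/n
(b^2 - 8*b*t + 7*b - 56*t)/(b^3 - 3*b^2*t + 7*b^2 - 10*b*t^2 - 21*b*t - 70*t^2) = (-b + 8*t)/(-b^2 + 3*b*t + 10*t^2)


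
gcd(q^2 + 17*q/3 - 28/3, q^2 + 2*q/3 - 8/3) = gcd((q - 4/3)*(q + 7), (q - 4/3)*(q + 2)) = q - 4/3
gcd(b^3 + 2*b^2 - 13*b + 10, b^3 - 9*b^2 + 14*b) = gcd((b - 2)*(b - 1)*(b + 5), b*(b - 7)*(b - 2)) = b - 2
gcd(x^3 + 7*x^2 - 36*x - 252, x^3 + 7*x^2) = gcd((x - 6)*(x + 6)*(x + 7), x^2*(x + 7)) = x + 7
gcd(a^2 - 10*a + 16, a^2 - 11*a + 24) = a - 8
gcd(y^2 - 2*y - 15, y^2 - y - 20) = y - 5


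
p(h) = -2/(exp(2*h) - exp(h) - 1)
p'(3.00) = 0.01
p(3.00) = -0.00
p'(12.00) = 0.00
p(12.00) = 0.00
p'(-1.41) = -0.18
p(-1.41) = 1.69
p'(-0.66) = 0.02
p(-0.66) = 1.60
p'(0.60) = 38.86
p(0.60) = -4.02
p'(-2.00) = -0.16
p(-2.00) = 1.79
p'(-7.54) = -0.00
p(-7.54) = 2.00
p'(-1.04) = -0.14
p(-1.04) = 1.63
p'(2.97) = 0.01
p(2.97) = -0.01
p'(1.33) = 0.55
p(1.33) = -0.21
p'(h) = -2*(-2*exp(2*h) + exp(h))/(exp(2*h) - exp(h) - 1)^2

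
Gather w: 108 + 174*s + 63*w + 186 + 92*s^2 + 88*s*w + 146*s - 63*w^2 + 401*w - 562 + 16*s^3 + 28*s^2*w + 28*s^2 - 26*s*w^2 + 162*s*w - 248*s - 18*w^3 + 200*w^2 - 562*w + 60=16*s^3 + 120*s^2 + 72*s - 18*w^3 + w^2*(137 - 26*s) + w*(28*s^2 + 250*s - 98) - 208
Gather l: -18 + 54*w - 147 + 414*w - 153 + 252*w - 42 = 720*w - 360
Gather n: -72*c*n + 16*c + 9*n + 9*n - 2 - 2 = 16*c + n*(18 - 72*c) - 4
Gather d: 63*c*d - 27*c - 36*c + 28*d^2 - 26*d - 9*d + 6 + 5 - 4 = -63*c + 28*d^2 + d*(63*c - 35) + 7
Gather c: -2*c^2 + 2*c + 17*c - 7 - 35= -2*c^2 + 19*c - 42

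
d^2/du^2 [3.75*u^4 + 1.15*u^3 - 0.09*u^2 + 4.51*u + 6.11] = 45.0*u^2 + 6.9*u - 0.18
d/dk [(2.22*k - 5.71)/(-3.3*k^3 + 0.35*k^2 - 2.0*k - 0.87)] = (14.652*k^3 - 57.306*k^2 + 3.997*k - 13.3514)/(10.89*k^6 - 2.31*k^5 + 13.3225*k^4 + 4.342*k^3 + 3.391*k^2 + 3.48*k + 0.7569)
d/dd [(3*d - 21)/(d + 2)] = 27/(d + 2)^2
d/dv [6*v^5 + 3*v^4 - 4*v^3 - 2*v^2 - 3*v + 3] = 30*v^4 + 12*v^3 - 12*v^2 - 4*v - 3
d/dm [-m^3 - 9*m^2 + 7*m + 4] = -3*m^2 - 18*m + 7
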